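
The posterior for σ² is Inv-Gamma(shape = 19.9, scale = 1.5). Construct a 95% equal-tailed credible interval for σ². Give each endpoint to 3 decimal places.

[0.051, 0.124]

Inverse-Gamma(19.9, 1.5) quantiles: F⁻¹(0.025) and F⁻¹(0.975).
Equivalently, 1/σ² ~ Gamma(19.9, rate = 1.5); invert its 0.975 and 0.025 quantiles.
Posterior mean ≈ 0.079, SD ≈ 0.019; a Normal approximation gives roughly [0.043, 0.116].
Exact: lower = 0.051; upper = 0.124.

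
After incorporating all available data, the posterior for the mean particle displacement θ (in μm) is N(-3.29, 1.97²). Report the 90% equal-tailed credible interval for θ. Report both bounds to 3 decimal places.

[-6.530, -0.050]

The posterior is symmetric, so the 90% equal-tailed interval is θ = -3.29 ± z·1.97 with z = 1.645.
Half-width: 1.645 × 1.97 = 3.240.
-3.29 − 3.240 = -6.530; -3.29 + 3.240 = -0.050.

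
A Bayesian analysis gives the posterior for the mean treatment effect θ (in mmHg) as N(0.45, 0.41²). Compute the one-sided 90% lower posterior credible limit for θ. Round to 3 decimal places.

Need L with P(θ ≥ L) = 0.90: L = 0.45 − z_{0.1}·0.41.
z = 1.282; L = 0.45 − 1.282 × 0.41 = -0.075.

-0.075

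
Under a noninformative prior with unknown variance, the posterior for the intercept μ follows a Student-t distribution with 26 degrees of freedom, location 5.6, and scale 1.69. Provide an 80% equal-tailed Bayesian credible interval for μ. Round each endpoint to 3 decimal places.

The t_26 distribution is symmetric; the 80% interval is 5.6 ± t·1.69 with t_{0.9,26} = 1.315.
Half-width: 1.315 × 1.69 = 2.222.
5.6 − 2.222 = 3.378; 5.6 + 2.222 = 7.822.

[3.378, 7.822]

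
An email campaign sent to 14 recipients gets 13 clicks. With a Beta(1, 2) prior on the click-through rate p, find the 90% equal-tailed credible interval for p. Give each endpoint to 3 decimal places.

Posterior: Beta(1+13, 2+1) = Beta(14, 3).
Equal-tailed 90% interval: the 0.05 and 0.95 quantiles of Beta(14, 3).
Posterior mean ≈ 0.824, SD ≈ 0.090; a Normal approximation gives roughly [0.676, 0.971].
Exact: F⁻¹(0.05) = 0.656; F⁻¹(0.95) = 0.947.

[0.656, 0.947]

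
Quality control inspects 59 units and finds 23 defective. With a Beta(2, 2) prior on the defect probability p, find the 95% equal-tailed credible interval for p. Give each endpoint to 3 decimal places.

Posterior: Beta(2+23, 2+36) = Beta(25, 38).
Equal-tailed 95% interval: the 0.025 and 0.975 quantiles of Beta(25, 38).
Posterior mean ≈ 0.397, SD ≈ 0.061; a Normal approximation gives roughly [0.277, 0.517].
Exact: F⁻¹(0.025) = 0.281; F⁻¹(0.975) = 0.519.

[0.281, 0.519]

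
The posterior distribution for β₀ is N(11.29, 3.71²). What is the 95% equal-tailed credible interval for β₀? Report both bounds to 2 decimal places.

[4.02, 18.56]

The posterior is symmetric, so the 95% equal-tailed interval is β₀ = 11.29 ± z·3.71 with z = 1.960.
Half-width: 1.960 × 3.71 = 7.27.
11.29 − 7.27 = 4.02; 11.29 + 7.27 = 18.56.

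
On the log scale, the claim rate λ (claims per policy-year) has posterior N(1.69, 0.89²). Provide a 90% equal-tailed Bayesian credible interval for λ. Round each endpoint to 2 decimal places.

On the log scale the 90% interval is 1.69 ± 1.645 × 0.89 = [0.2261, 3.1539].
Exponentiate: [e^0.2261, e^3.1539] = [1.25, 23.43].

[1.25, 23.43]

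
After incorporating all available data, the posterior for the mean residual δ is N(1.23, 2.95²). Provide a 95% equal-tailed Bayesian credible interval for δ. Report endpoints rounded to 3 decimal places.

The posterior is symmetric, so the 95% equal-tailed interval is δ = 1.23 ± z·2.95 with z = 1.960.
Half-width: 1.960 × 2.95 = 5.782.
1.23 − 5.782 = -4.552; 1.23 + 5.782 = 7.012.

[-4.552, 7.012]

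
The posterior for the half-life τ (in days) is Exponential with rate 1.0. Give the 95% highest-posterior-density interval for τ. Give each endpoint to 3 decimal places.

[0.000, 2.996]

The exponential density is strictly decreasing on [0, ∞), so the HPD interval is anchored at 0: [0, q] with P(τ ≤ q) = 0.95.
q = −ln(1 − 0.95) / 1.0 = 2.9957 / 1.0 = 2.996.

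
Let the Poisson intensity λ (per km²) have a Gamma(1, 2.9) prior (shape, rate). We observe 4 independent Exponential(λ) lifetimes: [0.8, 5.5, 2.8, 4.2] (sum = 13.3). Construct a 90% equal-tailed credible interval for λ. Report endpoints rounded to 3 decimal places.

Posterior: Gamma(1+4, 2.9+13.3) = Gamma(5, 16.2) (shape, rate).
Equal-tailed 90% interval: Gamma(5, 16.2) quantiles at 0.05 and 0.95.
Posterior mean ≈ 0.309, SD ≈ 0.138; a Normal approximation gives roughly [0.082, 0.536].
Exact: lower = 0.122; upper = 0.565.

[0.122, 0.565]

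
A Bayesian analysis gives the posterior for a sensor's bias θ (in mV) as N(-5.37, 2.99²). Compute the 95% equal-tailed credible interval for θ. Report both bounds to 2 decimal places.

The posterior is symmetric, so the 95% equal-tailed interval is θ = -5.37 ± z·2.99 with z = 1.960.
Half-width: 1.960 × 2.99 = 5.86.
-5.37 − 5.86 = -11.23; -5.37 + 5.86 = 0.49.

[-11.23, 0.49]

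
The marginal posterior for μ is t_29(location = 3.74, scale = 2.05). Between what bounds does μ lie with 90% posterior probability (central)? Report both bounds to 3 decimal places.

[0.257, 7.223]

The t_29 distribution is symmetric; the 90% interval is 3.74 ± t·2.05 with t_{0.95,29} = 1.699.
Half-width: 1.699 × 2.05 = 3.483.
3.74 − 3.483 = 0.257; 3.74 + 3.483 = 7.223.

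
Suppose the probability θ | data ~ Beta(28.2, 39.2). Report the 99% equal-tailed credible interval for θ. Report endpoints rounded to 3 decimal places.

Posterior: Beta(28.2, 39.2).
Equal-tailed 99% interval: the 0.005 and 0.995 quantiles of Beta(28.2, 39.2).
Posterior mean ≈ 0.418, SD ≈ 0.060; a Normal approximation gives roughly [0.265, 0.572].
Exact: F⁻¹(0.005) = 0.271; F⁻¹(0.995) = 0.574.

[0.271, 0.574]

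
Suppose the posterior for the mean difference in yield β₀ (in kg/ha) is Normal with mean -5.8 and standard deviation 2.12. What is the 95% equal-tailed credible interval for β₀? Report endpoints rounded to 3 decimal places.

The posterior is symmetric, so the 95% equal-tailed interval is β₀ = -5.8 ± z·2.12 with z = 1.960.
Half-width: 1.960 × 2.12 = 4.155.
-5.8 − 4.155 = -9.955; -5.8 + 4.155 = -1.645.

[-9.955, -1.645]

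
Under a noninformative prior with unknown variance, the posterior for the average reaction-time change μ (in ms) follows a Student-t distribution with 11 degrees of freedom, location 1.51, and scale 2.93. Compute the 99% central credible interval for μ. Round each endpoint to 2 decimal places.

The t_11 distribution is symmetric; the 99% interval is 1.51 ± t·2.93 with t_{0.995,11} = 3.106.
Half-width: 3.106 × 2.93 = 9.10.
1.51 − 9.10 = -7.59; 1.51 + 9.10 = 10.61.

[-7.59, 10.61]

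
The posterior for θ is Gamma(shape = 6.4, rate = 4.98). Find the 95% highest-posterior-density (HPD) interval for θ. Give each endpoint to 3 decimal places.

[0.400, 2.295]

The posterior is unimodal and skewed, so the HPD interval has equal density at both endpoints and is the shortest 95% interval.
Solving f(0.400) = f(2.295) with F(2.295) − F(0.400) = 0.95 gives [0.400, 2.295].
For comparison, the equal-tailed interval is [0.491, 2.456]; the HPD is narrower and shifted toward the mode.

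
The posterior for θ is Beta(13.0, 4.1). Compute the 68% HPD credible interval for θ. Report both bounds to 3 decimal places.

[0.684, 0.882]

The posterior is unimodal and skewed, so the HPD interval has equal density at both endpoints and is the shortest 68% interval.
Solving f(0.684) = f(0.882) with F(0.882) − F(0.684) = 0.68 gives [0.684, 0.882].
For comparison, the equal-tailed interval is [0.659, 0.861]; the HPD is narrower and shifted toward the mode.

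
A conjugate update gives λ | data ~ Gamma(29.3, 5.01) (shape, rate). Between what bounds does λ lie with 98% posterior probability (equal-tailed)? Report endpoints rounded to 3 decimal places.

Posterior: Gamma(shape 29.3, rate 5.01).
Equal-tailed 98% interval: Gamma(29.3, 5.01) quantiles at 0.01 and 0.99.
Posterior mean ≈ 5.848, SD ≈ 1.080; a Normal approximation gives roughly [3.335, 8.362].
Exact: lower = 3.631; upper = 8.651.

[3.631, 8.651]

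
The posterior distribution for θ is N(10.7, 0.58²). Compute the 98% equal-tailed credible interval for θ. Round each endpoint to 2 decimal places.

[9.35, 12.05]

The posterior is symmetric, so the 98% equal-tailed interval is θ = 10.7 ± z·0.58 with z = 2.326.
Half-width: 2.326 × 0.58 = 1.35.
10.7 − 1.35 = 9.35; 10.7 + 1.35 = 12.05.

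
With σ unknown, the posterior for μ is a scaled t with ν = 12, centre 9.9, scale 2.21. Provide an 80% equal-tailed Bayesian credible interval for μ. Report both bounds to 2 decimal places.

[6.90, 12.90]

The t_12 distribution is symmetric; the 80% interval is 9.9 ± t·2.21 with t_{0.9,12} = 1.356.
Half-width: 1.356 × 2.21 = 3.00.
9.9 − 3.00 = 6.90; 9.9 + 3.00 = 12.90.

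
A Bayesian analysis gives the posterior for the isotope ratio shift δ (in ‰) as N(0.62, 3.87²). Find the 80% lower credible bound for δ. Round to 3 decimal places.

-2.637

Need L with P(δ ≥ L) = 0.80: L = 0.62 − z_{0.2}·3.87.
z = 0.842; L = 0.62 − 0.842 × 3.87 = -2.637.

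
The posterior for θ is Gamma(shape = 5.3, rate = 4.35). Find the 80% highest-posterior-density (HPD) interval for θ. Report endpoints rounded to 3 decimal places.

The posterior is unimodal and skewed, so the HPD interval has equal density at both endpoints and is the shortest 80% interval.
Solving f(0.489) = f(1.748) with F(1.748) − F(0.489) = 0.80 gives [0.489, 1.748].
For comparison, the equal-tailed interval is [0.608, 1.927]; the HPD is narrower and shifted toward the mode.

[0.489, 1.748]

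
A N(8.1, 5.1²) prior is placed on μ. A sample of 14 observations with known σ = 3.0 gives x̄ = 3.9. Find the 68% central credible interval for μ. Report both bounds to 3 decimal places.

Posterior precision = 1/5.1² + 14/3.0² = 0.0384 + 1.5556 = 1.5940, so posterior SD = 0.7921.
Posterior mean = (8.1/5.1² + 14·3.9/3.0²) / 1.5940 = 4.0013.
Interval: 4.0013 ± 0.994 × 0.7921 → [3.214, 4.789].

[3.214, 4.789]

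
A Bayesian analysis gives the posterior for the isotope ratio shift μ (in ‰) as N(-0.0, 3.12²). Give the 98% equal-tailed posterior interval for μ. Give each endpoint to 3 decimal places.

The posterior is symmetric, so the 98% equal-tailed interval is μ = -0.0 ± z·3.12 with z = 2.326.
Half-width: 2.326 × 3.12 = 7.258.
-0.0 − 7.258 = -7.258; -0.0 + 7.258 = 7.258.

[-7.258, 7.258]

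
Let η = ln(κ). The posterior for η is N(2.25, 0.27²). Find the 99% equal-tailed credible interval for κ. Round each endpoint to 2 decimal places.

On the log scale the 99% interval is 2.25 ± 2.576 × 0.27 = [1.5545, 2.9455].
Exponentiate: [e^1.5545, e^2.9455] = [4.73, 19.02].

[4.73, 19.02]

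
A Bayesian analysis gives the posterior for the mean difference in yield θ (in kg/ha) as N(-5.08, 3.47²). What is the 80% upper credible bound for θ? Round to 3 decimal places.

-2.160

Need U with P(θ ≤ U) = 0.80: U = -5.08 + z_{0.2}·3.47.
z = 0.842; U = -5.08 + 0.842 × 3.47 = -2.160.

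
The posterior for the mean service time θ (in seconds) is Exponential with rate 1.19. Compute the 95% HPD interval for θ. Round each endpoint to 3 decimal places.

[0.000, 2.517]

The exponential density is strictly decreasing on [0, ∞), so the HPD interval is anchored at 0: [0, q] with P(θ ≤ q) = 0.95.
q = −ln(1 − 0.95) / 1.19 = 2.9957 / 1.19 = 2.517.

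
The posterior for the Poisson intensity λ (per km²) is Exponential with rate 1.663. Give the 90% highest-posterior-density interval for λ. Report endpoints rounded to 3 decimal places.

[0.000, 1.385]

The exponential density is strictly decreasing on [0, ∞), so the HPD interval is anchored at 0: [0, q] with P(λ ≤ q) = 0.90.
q = −ln(1 − 0.90) / 1.663 = 2.3026 / 1.663 = 1.385.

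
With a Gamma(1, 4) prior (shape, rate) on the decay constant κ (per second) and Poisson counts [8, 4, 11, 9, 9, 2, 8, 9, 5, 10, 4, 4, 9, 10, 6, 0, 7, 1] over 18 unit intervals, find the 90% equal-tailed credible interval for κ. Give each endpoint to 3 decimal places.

[4.536, 6.152]

Posterior: Gamma(1+116, 4+18) = Gamma(117, 22) (shape, rate).
Equal-tailed 90% interval: Gamma(117, 22) quantiles at 0.05 and 0.95.
Posterior mean ≈ 5.318, SD ≈ 0.492; a Normal approximation gives roughly [4.509, 6.127].
Exact: lower = 4.536; upper = 6.152.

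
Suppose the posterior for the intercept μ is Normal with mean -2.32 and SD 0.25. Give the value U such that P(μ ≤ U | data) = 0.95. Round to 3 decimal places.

Need U with P(μ ≤ U) = 0.95: U = -2.32 + z_{0.05}·0.25.
z = 1.645; U = -2.32 + 1.645 × 0.25 = -1.909.

-1.909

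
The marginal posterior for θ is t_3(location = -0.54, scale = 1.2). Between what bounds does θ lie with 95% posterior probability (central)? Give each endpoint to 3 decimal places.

The t_3 distribution is symmetric; the 95% interval is -0.54 ± t·1.2 with t_{0.975,3} = 3.182.
Half-width: 3.182 × 1.2 = 3.819.
-0.54 − 3.819 = -4.359; -0.54 + 3.819 = 3.279.

[-4.359, 3.279]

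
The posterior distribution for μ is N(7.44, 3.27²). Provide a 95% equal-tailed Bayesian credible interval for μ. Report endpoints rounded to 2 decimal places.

The posterior is symmetric, so the 95% equal-tailed interval is μ = 7.44 ± z·3.27 with z = 1.960.
Half-width: 1.960 × 3.27 = 6.41.
7.44 − 6.41 = 1.03; 7.44 + 6.41 = 13.85.

[1.03, 13.85]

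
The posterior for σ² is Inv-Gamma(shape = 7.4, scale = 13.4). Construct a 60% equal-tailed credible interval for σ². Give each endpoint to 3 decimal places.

Inverse-Gamma(7.4, 13.4) quantiles: F⁻¹(0.2) and F⁻¹(0.8).
Equivalently, 1/σ² ~ Gamma(7.4, rate = 13.4); invert its 0.8 and 0.2 quantiles.
Posterior mean ≈ 2.094, SD ≈ 0.901; a Normal approximation gives roughly [1.335, 2.852].
Exact: lower = 1.405; upper = 2.643.

[1.405, 2.643]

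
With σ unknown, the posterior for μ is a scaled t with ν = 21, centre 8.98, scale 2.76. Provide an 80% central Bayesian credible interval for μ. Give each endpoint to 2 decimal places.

[5.33, 12.63]

The t_21 distribution is symmetric; the 80% interval is 8.98 ± t·2.76 with t_{0.9,21} = 1.323.
Half-width: 1.323 × 2.76 = 3.65.
8.98 − 3.65 = 5.33; 8.98 + 3.65 = 12.63.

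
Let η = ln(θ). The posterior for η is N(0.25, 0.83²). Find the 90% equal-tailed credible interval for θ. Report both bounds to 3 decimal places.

On the log scale the 90% interval is 0.25 ± 1.645 × 0.83 = [-1.1152, 1.6152].
Exponentiate: [e^-1.1152, e^1.6152] = [0.328, 5.029].

[0.328, 5.029]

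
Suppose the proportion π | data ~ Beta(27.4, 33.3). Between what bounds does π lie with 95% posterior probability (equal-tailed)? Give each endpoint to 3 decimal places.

[0.329, 0.577]

Posterior: Beta(27.4, 33.3).
Equal-tailed 95% interval: the 0.025 and 0.975 quantiles of Beta(27.4, 33.3).
Posterior mean ≈ 0.451, SD ≈ 0.063; a Normal approximation gives roughly [0.327, 0.576].
Exact: F⁻¹(0.025) = 0.329; F⁻¹(0.975) = 0.577.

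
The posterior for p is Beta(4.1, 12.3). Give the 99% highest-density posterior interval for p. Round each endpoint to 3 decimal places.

The posterior is unimodal and skewed, so the HPD interval has equal density at both endpoints and is the shortest 99% interval.
Solving f(0.038) = f(0.534) with F(0.534) − F(0.038) = 0.99 gives [0.038, 0.534].
For comparison, the equal-tailed interval is [0.050, 0.557]; the HPD is narrower and shifted toward the mode.

[0.038, 0.534]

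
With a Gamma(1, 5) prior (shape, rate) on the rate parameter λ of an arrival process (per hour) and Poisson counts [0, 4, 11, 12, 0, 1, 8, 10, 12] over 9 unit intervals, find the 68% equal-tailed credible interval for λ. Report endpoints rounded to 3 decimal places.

Posterior: Gamma(1+58, 5+9) = Gamma(59, 14) (shape, rate).
Equal-tailed 68% interval: Gamma(59, 14) quantiles at 0.16 and 0.84.
Posterior mean ≈ 4.214, SD ≈ 0.549; a Normal approximation gives roughly [3.669, 4.760].
Exact: lower = 3.670; upper = 4.758.

[3.670, 4.758]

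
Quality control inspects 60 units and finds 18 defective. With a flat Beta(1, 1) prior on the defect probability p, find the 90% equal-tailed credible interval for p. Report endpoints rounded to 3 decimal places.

Posterior: Beta(1+18, 1+42) = Beta(19, 43).
Equal-tailed 90% interval: the 0.05 and 0.95 quantiles of Beta(19, 43).
Posterior mean ≈ 0.306, SD ≈ 0.058; a Normal approximation gives roughly [0.211, 0.402].
Exact: F⁻¹(0.05) = 0.215; F⁻¹(0.95) = 0.406.

[0.215, 0.406]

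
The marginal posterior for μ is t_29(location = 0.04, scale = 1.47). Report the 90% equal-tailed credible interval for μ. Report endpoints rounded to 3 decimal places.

The t_29 distribution is symmetric; the 90% interval is 0.04 ± t·1.47 with t_{0.95,29} = 1.699.
Half-width: 1.699 × 1.47 = 2.498.
0.04 − 2.498 = -2.458; 0.04 + 2.498 = 2.538.

[-2.458, 2.538]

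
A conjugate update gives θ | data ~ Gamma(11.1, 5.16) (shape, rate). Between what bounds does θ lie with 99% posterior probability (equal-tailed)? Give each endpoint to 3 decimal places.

[0.849, 4.174]

Posterior: Gamma(shape 11.1, rate 5.16).
Equal-tailed 99% interval: Gamma(11.1, 5.16) quantiles at 0.005 and 0.995.
Posterior mean ≈ 2.151, SD ≈ 0.646; a Normal approximation gives roughly [0.488, 3.814].
Exact: lower = 0.849; upper = 4.174.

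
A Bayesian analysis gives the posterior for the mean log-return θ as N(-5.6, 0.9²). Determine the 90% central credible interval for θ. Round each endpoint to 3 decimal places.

The posterior is symmetric, so the 90% equal-tailed interval is θ = -5.6 ± z·0.9 with z = 1.645.
Half-width: 1.645 × 0.9 = 1.480.
-5.6 − 1.480 = -7.080; -5.6 + 1.480 = -4.120.

[-7.080, -4.120]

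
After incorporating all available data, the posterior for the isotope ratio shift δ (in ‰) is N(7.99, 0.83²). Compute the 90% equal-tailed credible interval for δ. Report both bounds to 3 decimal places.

[6.625, 9.355]

The posterior is symmetric, so the 90% equal-tailed interval is δ = 7.99 ± z·0.83 with z = 1.645.
Half-width: 1.645 × 0.83 = 1.365.
7.99 − 1.365 = 6.625; 7.99 + 1.365 = 9.355.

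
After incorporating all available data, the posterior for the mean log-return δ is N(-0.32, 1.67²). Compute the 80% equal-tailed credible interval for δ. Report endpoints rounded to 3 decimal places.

The posterior is symmetric, so the 80% equal-tailed interval is δ = -0.32 ± z·1.67 with z = 1.282.
Half-width: 1.282 × 1.67 = 2.140.
-0.32 − 2.140 = -2.460; -0.32 + 2.140 = 1.820.

[-2.460, 1.820]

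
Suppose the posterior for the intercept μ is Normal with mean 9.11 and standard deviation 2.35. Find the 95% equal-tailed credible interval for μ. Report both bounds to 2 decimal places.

The posterior is symmetric, so the 95% equal-tailed interval is μ = 9.11 ± z·2.35 with z = 1.960.
Half-width: 1.960 × 2.35 = 4.61.
9.11 − 4.61 = 4.50; 9.11 + 4.61 = 13.72.

[4.50, 13.72]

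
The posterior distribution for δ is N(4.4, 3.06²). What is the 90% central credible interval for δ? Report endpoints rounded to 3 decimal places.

The posterior is symmetric, so the 90% equal-tailed interval is δ = 4.4 ± z·3.06 with z = 1.645.
Half-width: 1.645 × 3.06 = 5.033.
4.4 − 5.033 = -0.633; 4.4 + 5.033 = 9.433.

[-0.633, 9.433]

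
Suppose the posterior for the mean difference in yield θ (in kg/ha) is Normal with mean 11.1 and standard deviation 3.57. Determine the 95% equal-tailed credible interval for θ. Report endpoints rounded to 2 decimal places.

The posterior is symmetric, so the 95% equal-tailed interval is θ = 11.1 ± z·3.57 with z = 1.960.
Half-width: 1.960 × 3.57 = 7.00.
11.1 − 7.00 = 4.10; 11.1 + 7.00 = 18.10.

[4.10, 18.10]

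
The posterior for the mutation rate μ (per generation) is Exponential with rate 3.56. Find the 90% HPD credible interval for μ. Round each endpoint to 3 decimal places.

[0.000, 0.647]

The exponential density is strictly decreasing on [0, ∞), so the HPD interval is anchored at 0: [0, q] with P(μ ≤ q) = 0.90.
q = −ln(1 − 0.90) / 3.56 = 2.3026 / 3.56 = 0.647.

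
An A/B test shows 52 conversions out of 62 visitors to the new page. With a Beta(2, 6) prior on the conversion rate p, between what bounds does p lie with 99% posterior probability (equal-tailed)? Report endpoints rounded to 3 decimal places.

[0.630, 0.884]

Posterior: Beta(2+52, 6+10) = Beta(54, 16).
Equal-tailed 99% interval: the 0.005 and 0.995 quantiles of Beta(54, 16).
Posterior mean ≈ 0.771, SD ≈ 0.050; a Normal approximation gives roughly [0.643, 0.900].
Exact: F⁻¹(0.005) = 0.630; F⁻¹(0.995) = 0.884.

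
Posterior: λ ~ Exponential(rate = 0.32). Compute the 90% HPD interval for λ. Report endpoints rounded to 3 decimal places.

The exponential density is strictly decreasing on [0, ∞), so the HPD interval is anchored at 0: [0, q] with P(λ ≤ q) = 0.90.
q = −ln(1 − 0.90) / 0.32 = 2.3026 / 0.32 = 7.196.

[0.000, 7.196]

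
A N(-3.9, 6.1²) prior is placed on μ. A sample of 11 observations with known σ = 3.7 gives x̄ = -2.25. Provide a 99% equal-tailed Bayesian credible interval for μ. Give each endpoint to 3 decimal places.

Posterior precision = 1/6.1² + 11/3.7² = 0.0269 + 0.8035 = 0.8304, so posterior SD = 1.0974.
Posterior mean = (-3.9/6.1² + 11·-2.25/3.7²) / 0.8304 = -2.3034.
Interval: -2.3034 ± 2.576 × 1.0974 → [-5.130, 0.523].

[-5.130, 0.523]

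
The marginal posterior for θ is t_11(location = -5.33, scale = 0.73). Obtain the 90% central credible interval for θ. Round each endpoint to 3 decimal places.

[-6.641, -4.019]

The t_11 distribution is symmetric; the 90% interval is -5.33 ± t·0.73 with t_{0.95,11} = 1.796.
Half-width: 1.796 × 0.73 = 1.311.
-5.33 − 1.311 = -6.641; -5.33 + 1.311 = -4.019.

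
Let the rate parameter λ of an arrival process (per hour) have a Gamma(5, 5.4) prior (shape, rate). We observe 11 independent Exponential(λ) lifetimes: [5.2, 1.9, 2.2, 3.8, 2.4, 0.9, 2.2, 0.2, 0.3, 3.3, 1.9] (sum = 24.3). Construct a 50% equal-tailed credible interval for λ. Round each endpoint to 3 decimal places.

[0.443, 0.622]

Posterior: Gamma(5+11, 5.4+24.3) = Gamma(16, 29.7) (shape, rate).
Equal-tailed 50% interval: Gamma(16, 29.7) quantiles at 0.25 and 0.75.
Posterior mean ≈ 0.539, SD ≈ 0.135; a Normal approximation gives roughly [0.448, 0.630].
Exact: lower = 0.443; upper = 0.622.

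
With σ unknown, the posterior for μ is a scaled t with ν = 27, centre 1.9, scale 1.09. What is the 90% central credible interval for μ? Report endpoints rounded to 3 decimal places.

The t_27 distribution is symmetric; the 90% interval is 1.9 ± t·1.09 with t_{0.95,27} = 1.703.
Half-width: 1.703 × 1.09 = 1.857.
1.9 − 1.857 = 0.043; 1.9 + 1.857 = 3.757.

[0.043, 3.757]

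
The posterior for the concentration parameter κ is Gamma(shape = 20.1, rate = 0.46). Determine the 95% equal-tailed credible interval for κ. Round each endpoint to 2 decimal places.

[26.73, 64.77]

Posterior: Gamma(shape 20.1, rate 0.46).
Equal-tailed 95% interval: Gamma(20.1, 0.46) quantiles at 0.025 and 0.975.
Posterior mean ≈ 43.70, SD ≈ 9.75; a Normal approximation gives roughly [24.59, 62.80].
Exact: lower = 26.73; upper = 64.77.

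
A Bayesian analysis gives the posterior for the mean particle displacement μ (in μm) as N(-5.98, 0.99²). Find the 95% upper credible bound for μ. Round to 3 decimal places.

-4.352

Need U with P(μ ≤ U) = 0.95: U = -5.98 + z_{0.05}·0.99.
z = 1.645; U = -5.98 + 1.645 × 0.99 = -4.352.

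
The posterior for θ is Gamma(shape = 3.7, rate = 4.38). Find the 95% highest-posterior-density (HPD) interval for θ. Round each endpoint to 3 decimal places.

[0.132, 1.711]

The posterior is unimodal and skewed, so the HPD interval has equal density at both endpoints and is the shortest 95% interval.
Solving f(0.132) = f(1.711) with F(1.711) − F(0.132) = 0.95 gives [0.132, 1.711].
For comparison, the equal-tailed interval is [0.215, 1.898]; the HPD is narrower and shifted toward the mode.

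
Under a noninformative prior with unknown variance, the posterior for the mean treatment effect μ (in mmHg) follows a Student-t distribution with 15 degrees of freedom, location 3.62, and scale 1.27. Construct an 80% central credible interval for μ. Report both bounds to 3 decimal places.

The t_15 distribution is symmetric; the 80% interval is 3.62 ± t·1.27 with t_{0.9,15} = 1.341.
Half-width: 1.341 × 1.27 = 1.703.
3.62 − 1.703 = 1.917; 3.62 + 1.703 = 5.323.

[1.917, 5.323]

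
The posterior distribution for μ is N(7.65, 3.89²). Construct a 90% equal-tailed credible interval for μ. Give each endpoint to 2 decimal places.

The posterior is symmetric, so the 90% equal-tailed interval is μ = 7.65 ± z·3.89 with z = 1.645.
Half-width: 1.645 × 3.89 = 6.40.
7.65 − 6.40 = 1.25; 7.65 + 6.40 = 14.05.

[1.25, 14.05]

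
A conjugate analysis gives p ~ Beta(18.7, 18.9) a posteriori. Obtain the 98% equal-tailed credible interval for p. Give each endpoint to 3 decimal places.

Posterior: Beta(18.7, 18.9).
Equal-tailed 98% interval: the 0.01 and 0.99 quantiles of Beta(18.7, 18.9).
Posterior mean ≈ 0.497, SD ≈ 0.080; a Normal approximation gives roughly [0.310, 0.685].
Exact: F⁻¹(0.01) = 0.313; F⁻¹(0.99) = 0.682.

[0.313, 0.682]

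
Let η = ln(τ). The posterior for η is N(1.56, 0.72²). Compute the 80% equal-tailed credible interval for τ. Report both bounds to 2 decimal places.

[1.89, 11.97]

On the log scale the 80% interval is 1.56 ± 1.282 × 0.72 = [0.6373, 2.4827].
Exponentiate: [e^0.6373, e^2.4827] = [1.89, 11.97].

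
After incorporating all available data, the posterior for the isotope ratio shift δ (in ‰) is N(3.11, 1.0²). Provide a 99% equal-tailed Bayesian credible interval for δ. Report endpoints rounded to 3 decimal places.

The posterior is symmetric, so the 99% equal-tailed interval is δ = 3.11 ± z·1.0 with z = 2.576.
Half-width: 2.576 × 1.0 = 2.576.
3.11 − 2.576 = 0.534; 3.11 + 2.576 = 5.686.

[0.534, 5.686]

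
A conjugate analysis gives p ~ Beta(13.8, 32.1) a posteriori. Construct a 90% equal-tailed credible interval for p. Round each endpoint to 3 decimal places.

Posterior: Beta(13.8, 32.1).
Equal-tailed 90% interval: the 0.05 and 0.95 quantiles of Beta(13.8, 32.1).
Posterior mean ≈ 0.301, SD ≈ 0.067; a Normal approximation gives roughly [0.191, 0.411].
Exact: F⁻¹(0.05) = 0.196; F⁻¹(0.95) = 0.416.

[0.196, 0.416]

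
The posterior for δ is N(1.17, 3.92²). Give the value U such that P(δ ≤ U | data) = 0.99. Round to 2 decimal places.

Need U with P(δ ≤ U) = 0.99: U = 1.17 + z_{0.01}·3.92.
z = 2.326; U = 1.17 + 2.326 × 3.92 = 10.29.

10.29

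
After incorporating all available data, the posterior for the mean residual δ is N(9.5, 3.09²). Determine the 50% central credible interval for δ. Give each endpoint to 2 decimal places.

[7.42, 11.58]

The posterior is symmetric, so the 50% equal-tailed interval is δ = 9.5 ± z·3.09 with z = 0.674.
Half-width: 0.674 × 3.09 = 2.08.
9.5 − 2.08 = 7.42; 9.5 + 2.08 = 11.58.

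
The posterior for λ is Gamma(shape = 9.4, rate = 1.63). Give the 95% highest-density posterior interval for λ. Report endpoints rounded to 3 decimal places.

[2.385, 9.515]

The posterior is unimodal and skewed, so the HPD interval has equal density at both endpoints and is the shortest 95% interval.
Solving f(2.385) = f(9.515) with F(9.515) − F(2.385) = 0.95 gives [2.385, 9.515].
For comparison, the equal-tailed interval is [2.690, 9.996]; the HPD is narrower and shifted toward the mode.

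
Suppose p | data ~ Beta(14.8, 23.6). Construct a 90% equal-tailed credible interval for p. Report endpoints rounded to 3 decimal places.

[0.261, 0.517]

Posterior: Beta(14.8, 23.6).
Equal-tailed 90% interval: the 0.05 and 0.95 quantiles of Beta(14.8, 23.6).
Posterior mean ≈ 0.385, SD ≈ 0.078; a Normal approximation gives roughly [0.258, 0.513].
Exact: F⁻¹(0.05) = 0.261; F⁻¹(0.95) = 0.517.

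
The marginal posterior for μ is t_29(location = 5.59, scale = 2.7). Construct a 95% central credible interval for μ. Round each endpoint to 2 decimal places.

The t_29 distribution is symmetric; the 95% interval is 5.59 ± t·2.7 with t_{0.975,29} = 2.045.
Half-width: 2.045 × 2.7 = 5.52.
5.59 − 5.52 = 0.07; 5.59 + 5.52 = 11.11.

[0.07, 11.11]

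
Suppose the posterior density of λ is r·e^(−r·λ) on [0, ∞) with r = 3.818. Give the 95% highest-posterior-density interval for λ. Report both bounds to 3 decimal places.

[0.000, 0.785]

The exponential density is strictly decreasing on [0, ∞), so the HPD interval is anchored at 0: [0, q] with P(λ ≤ q) = 0.95.
q = −ln(1 − 0.95) / 3.818 = 2.9957 / 3.818 = 0.785.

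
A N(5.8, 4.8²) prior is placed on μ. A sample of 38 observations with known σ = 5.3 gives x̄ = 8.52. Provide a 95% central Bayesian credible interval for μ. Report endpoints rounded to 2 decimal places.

Posterior precision = 1/4.8² + 38/5.3² = 0.0434 + 1.3528 = 1.3962, so posterior SD = 0.8463.
Posterior mean = (5.8/4.8² + 38·8.52/5.3²) / 1.3962 = 8.4354.
Interval: 8.4354 ± 1.960 × 0.8463 → [6.78, 10.09].

[6.78, 10.09]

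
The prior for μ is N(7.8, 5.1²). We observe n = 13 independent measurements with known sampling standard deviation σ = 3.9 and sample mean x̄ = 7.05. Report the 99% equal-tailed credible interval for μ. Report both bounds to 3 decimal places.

Posterior precision = 1/5.1² + 13/3.9² = 0.0384 + 0.8547 = 0.8931, so posterior SD = 1.0581.
Posterior mean = (7.8/5.1² + 13·7.05/3.9²) / 0.8931 = 7.0823.
Interval: 7.0823 ± 2.576 × 1.0581 → [4.357, 9.808].

[4.357, 9.808]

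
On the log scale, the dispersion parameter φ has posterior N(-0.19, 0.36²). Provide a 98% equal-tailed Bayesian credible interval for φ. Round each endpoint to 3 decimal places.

On the log scale the 98% interval is -0.19 ± 2.326 × 0.36 = [-1.0275, 0.6475].
Exponentiate: [e^-1.0275, e^0.6475] = [0.358, 1.911].

[0.358, 1.911]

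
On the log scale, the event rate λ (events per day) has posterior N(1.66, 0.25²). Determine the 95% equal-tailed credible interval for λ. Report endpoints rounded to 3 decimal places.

On the log scale the 95% interval is 1.66 ± 1.960 × 0.25 = [1.1700, 2.1500].
Exponentiate: [e^1.1700, e^2.1500] = [3.222, 8.585].

[3.222, 8.585]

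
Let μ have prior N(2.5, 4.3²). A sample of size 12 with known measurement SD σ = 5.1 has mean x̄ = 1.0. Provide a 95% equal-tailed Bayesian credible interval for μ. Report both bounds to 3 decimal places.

[-1.573, 3.887]

Posterior precision = 1/4.3² + 12/5.1² = 0.0541 + 0.4614 = 0.5154, so posterior SD = 1.3929.
Posterior mean = (2.5/4.3² + 12·1.0/5.1²) / 0.5154 = 1.1574.
Interval: 1.1574 ± 1.960 × 1.3929 → [-1.573, 3.887].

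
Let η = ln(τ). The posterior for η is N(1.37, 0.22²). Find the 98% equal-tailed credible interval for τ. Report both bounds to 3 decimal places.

[2.359, 6.565]

On the log scale the 98% interval is 1.37 ± 2.326 × 0.22 = [0.8582, 1.8818].
Exponentiate: [e^0.8582, e^1.8818] = [2.359, 6.565].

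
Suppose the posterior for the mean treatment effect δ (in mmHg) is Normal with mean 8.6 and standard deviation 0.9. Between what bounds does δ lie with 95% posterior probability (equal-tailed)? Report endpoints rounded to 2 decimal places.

[6.84, 10.36]

The posterior is symmetric, so the 95% equal-tailed interval is δ = 8.6 ± z·0.9 with z = 1.960.
Half-width: 1.960 × 0.9 = 1.76.
8.6 − 1.76 = 6.84; 8.6 + 1.76 = 10.36.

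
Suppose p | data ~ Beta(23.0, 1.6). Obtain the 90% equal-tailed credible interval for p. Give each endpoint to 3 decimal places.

[0.839, 0.991]

Posterior: Beta(23.0, 1.6).
Equal-tailed 90% interval: the 0.05 and 0.95 quantiles of Beta(23.0, 1.6).
Posterior mean ≈ 0.935, SD ≈ 0.049; a Normal approximation gives roughly [0.855, 1.015].
Exact: F⁻¹(0.05) = 0.839; F⁻¹(0.95) = 0.991.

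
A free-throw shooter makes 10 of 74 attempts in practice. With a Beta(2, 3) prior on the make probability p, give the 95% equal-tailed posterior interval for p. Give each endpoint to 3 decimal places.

[0.082, 0.238]

Posterior: Beta(2+10, 3+64) = Beta(12, 67).
Equal-tailed 95% interval: the 0.025 and 0.975 quantiles of Beta(12, 67).
Posterior mean ≈ 0.152, SD ≈ 0.040; a Normal approximation gives roughly [0.073, 0.231].
Exact: F⁻¹(0.025) = 0.082; F⁻¹(0.975) = 0.238.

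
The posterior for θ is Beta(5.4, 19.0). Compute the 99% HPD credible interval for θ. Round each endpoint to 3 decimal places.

The posterior is unimodal and skewed, so the HPD interval has equal density at both endpoints and is the shortest 99% interval.
Solving f(0.048) = f(0.450) with F(0.450) − F(0.048) = 0.99 gives [0.048, 0.450].
For comparison, the equal-tailed interval is [0.058, 0.467]; the HPD is narrower and shifted toward the mode.

[0.048, 0.450]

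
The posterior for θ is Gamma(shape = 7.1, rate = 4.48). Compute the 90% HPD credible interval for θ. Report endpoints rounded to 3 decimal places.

[0.637, 2.498]

The posterior is unimodal and skewed, so the HPD interval has equal density at both endpoints and is the shortest 90% interval.
Solving f(0.637) = f(2.498) with F(2.498) − F(0.637) = 0.90 gives [0.637, 2.498].
For comparison, the equal-tailed interval is [0.749, 2.673]; the HPD is narrower and shifted toward the mode.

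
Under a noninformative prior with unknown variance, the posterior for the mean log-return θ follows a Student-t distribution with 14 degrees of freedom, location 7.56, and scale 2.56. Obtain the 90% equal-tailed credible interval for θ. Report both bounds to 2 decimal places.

The t_14 distribution is symmetric; the 90% interval is 7.56 ± t·2.56 with t_{0.95,14} = 1.761.
Half-width: 1.761 × 2.56 = 4.51.
7.56 − 4.51 = 3.05; 7.56 + 4.51 = 12.07.

[3.05, 12.07]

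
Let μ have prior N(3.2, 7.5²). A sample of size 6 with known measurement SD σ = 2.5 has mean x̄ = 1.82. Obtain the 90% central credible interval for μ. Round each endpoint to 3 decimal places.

[0.182, 3.509]

Posterior precision = 1/7.5² + 6/2.5² = 0.0178 + 0.9600 = 0.9778, so posterior SD = 1.0113.
Posterior mean = (3.2/7.5² + 6·1.82/2.5²) / 0.9778 = 1.8451.
Interval: 1.8451 ± 1.645 × 1.0113 → [0.182, 3.509].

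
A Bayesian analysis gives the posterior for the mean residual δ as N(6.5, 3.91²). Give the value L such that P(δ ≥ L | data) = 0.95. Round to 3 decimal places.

Need L with P(δ ≥ L) = 0.95: L = 6.5 − z_{0.05}·3.91.
z = 1.645; L = 6.5 − 1.645 × 3.91 = 0.069.

0.069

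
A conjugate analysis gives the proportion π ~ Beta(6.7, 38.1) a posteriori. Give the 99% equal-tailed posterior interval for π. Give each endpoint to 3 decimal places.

[0.045, 0.311]

Posterior: Beta(6.7, 38.1).
Equal-tailed 99% interval: the 0.005 and 0.995 quantiles of Beta(6.7, 38.1).
Posterior mean ≈ 0.150, SD ≈ 0.053; a Normal approximation gives roughly [0.014, 0.285].
Exact: F⁻¹(0.005) = 0.045; F⁻¹(0.995) = 0.311.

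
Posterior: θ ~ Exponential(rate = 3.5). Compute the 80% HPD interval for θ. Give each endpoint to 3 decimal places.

[0.000, 0.460]

The exponential density is strictly decreasing on [0, ∞), so the HPD interval is anchored at 0: [0, q] with P(θ ≤ q) = 0.80.
q = −ln(1 − 0.80) / 3.5 = 1.6094 / 3.5 = 0.460.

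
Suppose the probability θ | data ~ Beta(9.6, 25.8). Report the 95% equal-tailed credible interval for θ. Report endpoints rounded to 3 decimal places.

Posterior: Beta(9.6, 25.8).
Equal-tailed 95% interval: the 0.025 and 0.975 quantiles of Beta(9.6, 25.8).
Posterior mean ≈ 0.271, SD ≈ 0.074; a Normal approximation gives roughly [0.127, 0.416].
Exact: F⁻¹(0.025) = 0.140; F⁻¹(0.975) = 0.427.

[0.140, 0.427]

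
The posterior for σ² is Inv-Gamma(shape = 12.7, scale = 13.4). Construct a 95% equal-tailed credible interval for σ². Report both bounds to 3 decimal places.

Inverse-Gamma(12.7, 13.4) quantiles: F⁻¹(0.025) and F⁻¹(0.975).
Equivalently, 1/σ² ~ Gamma(12.7, rate = 13.4); invert its 0.975 and 0.025 quantiles.
Posterior mean ≈ 1.145, SD ≈ 0.350; a Normal approximation gives roughly [0.459, 1.832].
Exact: lower = 0.651; upper = 1.999.

[0.651, 1.999]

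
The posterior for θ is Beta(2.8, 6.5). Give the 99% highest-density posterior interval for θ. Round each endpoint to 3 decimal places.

[0.023, 0.678]

The posterior is unimodal and skewed, so the HPD interval has equal density at both endpoints and is the shortest 99% interval.
Solving f(0.023) = f(0.678) with F(0.678) − F(0.023) = 0.99 gives [0.023, 0.678].
For comparison, the equal-tailed interval is [0.038, 0.707]; the HPD is narrower and shifted toward the mode.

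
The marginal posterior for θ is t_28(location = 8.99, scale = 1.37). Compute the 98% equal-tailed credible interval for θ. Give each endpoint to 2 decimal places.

The t_28 distribution is symmetric; the 98% interval is 8.99 ± t·1.37 with t_{0.99,28} = 2.467.
Half-width: 2.467 × 1.37 = 3.38.
8.99 − 3.38 = 5.61; 8.99 + 3.38 = 12.37.

[5.61, 12.37]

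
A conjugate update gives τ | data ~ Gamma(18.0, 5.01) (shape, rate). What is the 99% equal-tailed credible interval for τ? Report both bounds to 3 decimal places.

Posterior: Gamma(shape 18.0, rate 5.01).
Equal-tailed 99% interval: Gamma(18.0, 5.01) quantiles at 0.005 and 0.995.
Posterior mean ≈ 3.593, SD ≈ 0.847; a Normal approximation gives roughly [1.412, 5.774].
Exact: lower = 1.785; upper = 6.146.

[1.785, 6.146]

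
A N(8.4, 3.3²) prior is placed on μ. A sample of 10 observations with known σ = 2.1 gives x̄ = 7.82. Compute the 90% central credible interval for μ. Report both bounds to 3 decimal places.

Posterior precision = 1/3.3² + 10/2.1² = 0.0918 + 2.2676 = 2.3594, so posterior SD = 0.6510.
Posterior mean = (8.4/3.3² + 10·7.82/2.1²) / 2.3594 = 7.8426.
Interval: 7.8426 ± 1.645 × 0.6510 → [6.772, 8.913].

[6.772, 8.913]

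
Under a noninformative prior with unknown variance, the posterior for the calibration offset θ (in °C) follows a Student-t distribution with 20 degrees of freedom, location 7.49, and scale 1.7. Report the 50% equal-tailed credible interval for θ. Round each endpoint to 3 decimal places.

The t_20 distribution is symmetric; the 50% interval is 7.49 ± t·1.7 with t_{0.75,20} = 0.687.
Half-width: 0.687 × 1.7 = 1.168.
7.49 − 1.168 = 6.322; 7.49 + 1.168 = 8.658.

[6.322, 8.658]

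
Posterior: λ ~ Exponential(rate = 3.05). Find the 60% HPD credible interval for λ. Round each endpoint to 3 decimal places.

The exponential density is strictly decreasing on [0, ∞), so the HPD interval is anchored at 0: [0, q] with P(λ ≤ q) = 0.60.
q = −ln(1 − 0.60) / 3.05 = 0.9163 / 3.05 = 0.300.

[0.000, 0.300]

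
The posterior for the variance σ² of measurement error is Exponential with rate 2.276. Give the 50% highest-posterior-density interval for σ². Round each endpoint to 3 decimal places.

[0.000, 0.305]

The exponential density is strictly decreasing on [0, ∞), so the HPD interval is anchored at 0: [0, q] with P(σ² ≤ q) = 0.50.
q = −ln(1 − 0.50) / 2.276 = 0.6931 / 2.276 = 0.305.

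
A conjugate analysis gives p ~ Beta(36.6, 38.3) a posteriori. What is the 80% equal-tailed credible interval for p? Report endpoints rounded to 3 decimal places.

[0.415, 0.563]

Posterior: Beta(36.6, 38.3).
Equal-tailed 80% interval: the 0.1 and 0.9 quantiles of Beta(36.6, 38.3).
Posterior mean ≈ 0.489, SD ≈ 0.057; a Normal approximation gives roughly [0.415, 0.562].
Exact: F⁻¹(0.1) = 0.415; F⁻¹(0.9) = 0.563.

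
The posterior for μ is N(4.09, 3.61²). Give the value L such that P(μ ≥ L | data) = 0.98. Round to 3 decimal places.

-3.324

Need L with P(μ ≥ L) = 0.98: L = 4.09 − z_{0.02}·3.61.
z = 2.054; L = 4.09 − 2.054 × 3.61 = -3.324.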